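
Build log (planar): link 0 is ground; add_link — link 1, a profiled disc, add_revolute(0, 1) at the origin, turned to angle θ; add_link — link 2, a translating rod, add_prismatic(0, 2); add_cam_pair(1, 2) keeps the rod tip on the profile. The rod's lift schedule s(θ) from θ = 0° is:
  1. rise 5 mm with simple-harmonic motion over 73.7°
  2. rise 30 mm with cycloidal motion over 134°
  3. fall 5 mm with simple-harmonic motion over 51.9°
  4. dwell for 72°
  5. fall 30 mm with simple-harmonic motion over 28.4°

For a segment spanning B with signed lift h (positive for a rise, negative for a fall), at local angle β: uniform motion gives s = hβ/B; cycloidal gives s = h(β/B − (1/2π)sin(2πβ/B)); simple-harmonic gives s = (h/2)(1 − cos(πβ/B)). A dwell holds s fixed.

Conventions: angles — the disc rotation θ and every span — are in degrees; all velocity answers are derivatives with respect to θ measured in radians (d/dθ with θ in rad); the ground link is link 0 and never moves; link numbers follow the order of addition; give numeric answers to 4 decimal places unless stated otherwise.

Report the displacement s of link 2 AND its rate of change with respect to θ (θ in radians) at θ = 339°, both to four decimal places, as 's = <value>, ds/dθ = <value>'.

seg 1 [0°–73.7°] simple-harmonic, h=5: full span → s += 5 → s = 5.0000
seg 2 [73.7°–207.7°] cycloidal, h=30: full span → s += 30 → s = 35.0000
seg 3 [207.7°–259.6°] simple-harmonic, h=-5: full span → s += -5 → s = 30.0000
seg 4 [259.6°–331.6°] dwell: s stays 30.0000
seg 5 [331.6°–360°] simple-harmonic, h=-30: θ=339° here. β=7.4, B=28.4. -30/2·(1 − cos(π·0.2606)) = -4.7512 → s = 25.2488
velocity in seg [331.6°–360°] (simple-harmonic), θ in radians: β = 7.4° = 0.1292 rad, B = 28.4° = 0.4957 rad; ds/dθ = (πh/(2B)) sin(πβ/B) = (π·(-30)/(2·0.4957)) sin(π·0.2606) = -69.418433 mm/rad

s = 25.2488, ds/dθ = -69.4184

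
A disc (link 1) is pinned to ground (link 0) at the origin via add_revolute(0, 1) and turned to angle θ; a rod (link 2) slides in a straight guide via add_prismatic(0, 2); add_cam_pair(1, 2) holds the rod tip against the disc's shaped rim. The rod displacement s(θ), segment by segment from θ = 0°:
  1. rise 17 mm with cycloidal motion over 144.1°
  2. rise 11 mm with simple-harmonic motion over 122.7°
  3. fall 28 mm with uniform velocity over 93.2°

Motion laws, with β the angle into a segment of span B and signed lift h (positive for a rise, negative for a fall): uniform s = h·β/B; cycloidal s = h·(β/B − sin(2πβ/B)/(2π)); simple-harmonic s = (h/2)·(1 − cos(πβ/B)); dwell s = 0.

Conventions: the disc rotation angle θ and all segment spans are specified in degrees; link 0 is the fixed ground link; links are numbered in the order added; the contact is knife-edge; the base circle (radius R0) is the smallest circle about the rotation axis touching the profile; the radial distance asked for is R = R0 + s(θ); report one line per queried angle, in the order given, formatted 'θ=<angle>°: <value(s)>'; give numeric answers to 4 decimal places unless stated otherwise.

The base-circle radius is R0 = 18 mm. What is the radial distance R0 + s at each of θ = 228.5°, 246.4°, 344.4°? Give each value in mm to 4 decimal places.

segment 1 (0° to 144.1°, cycloidal, h = 17) is passed completely: s = 0.0000 + (17) = 17.0000
θ = 228.5° falls in segment 2 (144.1° to 266.8°, simple-harmonic, h = 11): β = 228.5 − 144.1 = 84.4°, B = 122.7°; Δs = 11/2·(1 − cos(π·0.6879)) = 8.5608; s = 17.0000 + 8.5608 = 25.5608
θ = 246.4° falls in segment 2 (144.1° to 266.8°, simple-harmonic, h = 11): β = 246.4 − 144.1 = 102.3°, B = 122.7°; Δs = 11/2·(1 − cos(π·0.8337)) = 10.2667; s = 17.0000 + 10.2667 = 27.2667
segment 2 (144.1° to 266.8°, simple-harmonic, h = 11) is passed completely: s = 17.0000 + (11) = 28.0000
θ = 344.4° falls in segment 3 (266.8° to 360°, uniform, h = -28): β = 344.4 − 266.8 = 77.6°, B = 93.2°; Δs = -28·77.6/93.2 = -23.3133; s = 28.0000 − 23.3133 = 4.6867
θ=228.5°: R = R0 + s = 18 + 25.5608 = 43.5608
θ=246.4°: R = R0 + s = 18 + 27.2667 = 45.2667
θ=344.4°: R = R0 + s = 18 + 4.6867 = 22.6867

θ=228.5°: 43.5608
θ=246.4°: 45.2667
θ=344.4°: 22.6867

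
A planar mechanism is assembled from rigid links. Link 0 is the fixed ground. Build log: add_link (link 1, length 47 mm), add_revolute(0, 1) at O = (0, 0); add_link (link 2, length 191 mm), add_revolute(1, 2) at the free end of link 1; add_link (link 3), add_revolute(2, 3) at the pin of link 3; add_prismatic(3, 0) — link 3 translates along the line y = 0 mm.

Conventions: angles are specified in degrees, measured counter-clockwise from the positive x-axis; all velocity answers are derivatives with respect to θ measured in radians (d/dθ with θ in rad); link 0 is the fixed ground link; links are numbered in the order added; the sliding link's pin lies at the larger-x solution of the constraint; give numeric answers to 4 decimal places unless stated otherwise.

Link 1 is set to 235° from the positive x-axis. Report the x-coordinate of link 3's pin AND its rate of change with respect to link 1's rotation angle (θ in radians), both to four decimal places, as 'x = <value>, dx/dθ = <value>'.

geometry: r = 47 mm, L = 191 mm, e = 0 mm
crank pin P = (r cos θ, r sin θ) = (-26.958093, -38.500146)
h = r sin θ − e = -38.500146 − 0 = -38.500146
x = r cos θ + √(L² − h²) = -26.958093 + 187.079498 = 160.121406
dx/dθ = −r sin θ − h·r cos θ/√(L² − h²) (θ in radians; h = -38.500146) = 32.952288

x = 160.1214, dx/dθ = 32.9523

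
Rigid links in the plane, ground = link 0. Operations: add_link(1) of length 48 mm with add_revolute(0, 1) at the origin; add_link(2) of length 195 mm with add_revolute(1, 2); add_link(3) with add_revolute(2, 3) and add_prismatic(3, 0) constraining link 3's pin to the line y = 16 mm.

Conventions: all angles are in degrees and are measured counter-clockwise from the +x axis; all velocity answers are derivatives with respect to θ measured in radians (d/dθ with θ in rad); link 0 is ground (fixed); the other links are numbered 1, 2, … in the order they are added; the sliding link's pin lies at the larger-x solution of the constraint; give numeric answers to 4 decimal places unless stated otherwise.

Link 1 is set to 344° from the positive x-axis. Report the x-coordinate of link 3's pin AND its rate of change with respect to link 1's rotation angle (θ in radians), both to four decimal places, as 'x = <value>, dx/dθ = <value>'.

geometry: r = 48 mm, L = 195 mm, e = 16 mm
crank pin P = (r cos θ, r sin θ) = (46.140561, -13.230593)
h = r sin θ − e = -13.230593 − 16 = -29.230593
x = r cos θ + √(L² − h²) = 46.140561 + 192.796713 = 238.937274
dx/dθ = −r sin θ − h·r cos θ/√(L² − h²) (θ in radians; h = -29.230593) = 20.226127

x = 238.9373, dx/dθ = 20.2261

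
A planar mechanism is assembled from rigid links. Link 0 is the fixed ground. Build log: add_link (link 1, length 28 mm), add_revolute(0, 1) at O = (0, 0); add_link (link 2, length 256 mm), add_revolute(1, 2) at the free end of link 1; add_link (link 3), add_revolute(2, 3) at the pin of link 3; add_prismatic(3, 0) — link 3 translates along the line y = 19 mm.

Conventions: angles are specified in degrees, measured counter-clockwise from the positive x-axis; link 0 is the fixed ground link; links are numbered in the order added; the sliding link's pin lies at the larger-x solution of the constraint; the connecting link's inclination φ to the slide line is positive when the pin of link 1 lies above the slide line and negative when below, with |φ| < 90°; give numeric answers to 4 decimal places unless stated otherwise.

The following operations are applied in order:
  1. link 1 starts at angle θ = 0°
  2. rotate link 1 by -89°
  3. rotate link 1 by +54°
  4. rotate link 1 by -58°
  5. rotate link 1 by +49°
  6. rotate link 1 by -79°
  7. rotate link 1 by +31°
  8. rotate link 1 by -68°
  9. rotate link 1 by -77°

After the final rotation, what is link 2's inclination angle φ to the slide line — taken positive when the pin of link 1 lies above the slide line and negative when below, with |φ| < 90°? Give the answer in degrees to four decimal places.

geometry: r = 28 mm, L = 256 mm, e = 19 mm; θ starts at 0°
rotate link 1 by -89°: θ ← 0° -89° = -89°
rotate link 1 by +54°: θ ← -89° +54° = -35°
rotate link 1 by -58°: θ ← -35° -58° = -93°
rotate link 1 by +49°: θ ← -93° +49° = -44°
rotate link 1 by -79°: θ ← -44° -79° = -123°
rotate link 1 by +31°: θ ← -123° +31° = -92°
rotate link 1 by -68°: θ ← -92° -68° = -160°
rotate link 1 by -77°: θ ← -160° -77° = -237°
h = r sin θ − e = 23.482776 − 19 = 4.482776
sin φ = h / L = 4.482776 / 256 = 0.01751084
φ = arcsin(0.01751084) = 1.003349°

1.0033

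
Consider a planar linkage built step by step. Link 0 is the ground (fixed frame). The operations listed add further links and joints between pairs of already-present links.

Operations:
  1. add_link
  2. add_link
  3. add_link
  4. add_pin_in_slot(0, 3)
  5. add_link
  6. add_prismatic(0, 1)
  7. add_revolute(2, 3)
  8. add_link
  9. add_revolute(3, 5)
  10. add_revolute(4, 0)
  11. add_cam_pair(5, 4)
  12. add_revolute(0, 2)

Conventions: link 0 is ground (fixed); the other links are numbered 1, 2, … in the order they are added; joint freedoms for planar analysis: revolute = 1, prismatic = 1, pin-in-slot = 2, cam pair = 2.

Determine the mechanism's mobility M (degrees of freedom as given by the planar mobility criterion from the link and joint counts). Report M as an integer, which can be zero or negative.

ground; <1,0,0>
#1 <2,0,0>
#2 <3,0,0>
#3 <4,0,0>
PS:0↔3 J2 <4,0,1>
#4 <5,0,1>
P:0↔1 J1 <5,1,1>
R:2↔3 J1 <5,2,1>
#5 <6,2,1>
R:3↔5 J1 <6,3,1>
R:4↔0 J1 <6,4,1>
C:5↔4 J2 <6,4,2>
R:0↔2 J1 <6,5,2>
3×5 − 2×5 − 1×2 = 3

M = 3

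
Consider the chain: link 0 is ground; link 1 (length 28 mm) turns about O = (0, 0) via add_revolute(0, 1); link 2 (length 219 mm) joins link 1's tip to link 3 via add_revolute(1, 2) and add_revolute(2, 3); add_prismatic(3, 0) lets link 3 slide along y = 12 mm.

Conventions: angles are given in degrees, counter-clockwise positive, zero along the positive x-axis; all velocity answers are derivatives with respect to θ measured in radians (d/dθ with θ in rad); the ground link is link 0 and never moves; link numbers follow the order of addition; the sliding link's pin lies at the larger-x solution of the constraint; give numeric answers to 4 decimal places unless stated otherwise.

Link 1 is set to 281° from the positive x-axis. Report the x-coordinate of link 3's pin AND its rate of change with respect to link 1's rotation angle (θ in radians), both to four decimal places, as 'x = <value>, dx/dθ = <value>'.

geometry: r = 28 mm, L = 219 mm, e = 12 mm
crank pin P = (r cos θ, r sin θ) = (5.342652, -27.485561)
h = r sin θ − e = -27.485561 − 12 = -39.485561
x = r cos θ + √(L² − h²) = 5.342652 + 215.410980 = 220.753632
dx/dθ = −r sin θ − h·r cos θ/√(L² − h²) (θ in radians; h = -39.485561) = 28.464887

x = 220.7536, dx/dθ = 28.4649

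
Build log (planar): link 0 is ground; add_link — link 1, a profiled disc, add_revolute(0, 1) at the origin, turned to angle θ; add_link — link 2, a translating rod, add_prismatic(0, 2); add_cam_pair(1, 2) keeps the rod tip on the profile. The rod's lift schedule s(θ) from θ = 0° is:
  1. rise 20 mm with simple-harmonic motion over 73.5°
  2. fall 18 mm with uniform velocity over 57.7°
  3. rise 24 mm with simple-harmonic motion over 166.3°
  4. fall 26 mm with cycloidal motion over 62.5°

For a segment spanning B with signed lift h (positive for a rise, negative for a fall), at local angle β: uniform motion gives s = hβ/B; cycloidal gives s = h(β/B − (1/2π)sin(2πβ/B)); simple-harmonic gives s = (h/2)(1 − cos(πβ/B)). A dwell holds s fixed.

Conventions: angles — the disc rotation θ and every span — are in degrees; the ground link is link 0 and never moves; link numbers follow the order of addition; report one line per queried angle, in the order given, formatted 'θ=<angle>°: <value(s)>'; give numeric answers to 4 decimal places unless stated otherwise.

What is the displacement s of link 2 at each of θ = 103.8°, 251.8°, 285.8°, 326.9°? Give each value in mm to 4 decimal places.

seg 1 [0°–73.5°] simple-harmonic, h=20: full span → s += 20 → s = 20.0000
seg 2 [73.5°–131.2°] uniform, h=-18: θ=103.8° here. β=30.3, B=57.7. -18·30.3/57.7 = -9.4523 → s = 10.5477
seg 2 [73.5°–131.2°] uniform, h=-18: full span → s += -18 → s = 2.0000
seg 3 [131.2°–297.5°] simple-harmonic, h=24: θ=251.8° here. β=120.6, B=166.3. 24/2·(1 − cos(π·0.7252)) = 19.7990 → s = 21.7990
seg 3 [131.2°–297.5°] simple-harmonic, h=24: θ=285.8° here. β=154.6, B=166.3. 24/2·(1 − cos(π·0.9296)) = 23.7081 → s = 25.7081
seg 3 [131.2°–297.5°] simple-harmonic, h=24: full span → s += 24 → s = 26.0000
seg 4 [297.5°–360°] cycloidal, h=-26: θ=326.9° here. β=29.4, B=62.5. -26·(0.4704 − sin(2π·0.4704)/(2π)) = -11.4652 → s = 14.5348

θ=103.8°: 10.5477
θ=251.8°: 21.7990
θ=285.8°: 25.7081
θ=326.9°: 14.5348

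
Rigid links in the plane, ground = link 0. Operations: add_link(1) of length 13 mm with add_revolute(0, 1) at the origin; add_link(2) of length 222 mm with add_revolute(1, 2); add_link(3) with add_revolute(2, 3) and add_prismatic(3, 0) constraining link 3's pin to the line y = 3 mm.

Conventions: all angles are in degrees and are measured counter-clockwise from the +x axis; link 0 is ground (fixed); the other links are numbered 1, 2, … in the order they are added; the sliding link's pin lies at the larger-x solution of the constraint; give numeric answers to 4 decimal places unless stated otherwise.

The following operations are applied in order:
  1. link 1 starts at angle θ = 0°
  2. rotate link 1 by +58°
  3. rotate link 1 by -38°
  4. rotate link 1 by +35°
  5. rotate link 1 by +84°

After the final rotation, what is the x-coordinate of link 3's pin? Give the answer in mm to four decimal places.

geometry: r = 13 mm, L = 222 mm, e = 3 mm; θ starts at 0°
rotate link 1 by +58°: θ ← 0° +58° = 58°
rotate link 1 by -38°: θ ← 58° -38° = 20°
rotate link 1 by +35°: θ ← 20° +35° = 55°
rotate link 1 by +84°: θ ← 55° +84° = 139°
crank pin P = (r cos θ, r sin θ) = (-9.811225, 8.528767)
h = r sin θ − e = 8.528767 − 3 = 5.528767
x = r cos θ + √(L² − h²) = -9.811225 + 221.931144 = 212.119920

212.1199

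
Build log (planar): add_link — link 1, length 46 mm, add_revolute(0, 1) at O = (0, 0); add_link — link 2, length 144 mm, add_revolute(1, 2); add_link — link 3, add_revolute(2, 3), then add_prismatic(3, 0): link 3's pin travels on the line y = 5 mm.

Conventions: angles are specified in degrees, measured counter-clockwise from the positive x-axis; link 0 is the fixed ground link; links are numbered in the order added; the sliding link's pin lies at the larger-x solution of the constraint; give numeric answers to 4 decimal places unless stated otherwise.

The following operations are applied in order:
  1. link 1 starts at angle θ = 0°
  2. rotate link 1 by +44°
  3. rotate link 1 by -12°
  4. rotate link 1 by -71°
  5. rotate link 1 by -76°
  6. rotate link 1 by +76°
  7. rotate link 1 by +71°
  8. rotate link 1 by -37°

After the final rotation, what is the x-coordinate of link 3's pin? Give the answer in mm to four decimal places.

geometry: r = 46 mm, L = 144 mm, e = 5 mm; θ starts at 0°
rotate link 1 by +44°: θ ← 0° +44° = 44°
rotate link 1 by -12°: θ ← 44° -12° = 32°
rotate link 1 by -71°: θ ← 32° -71° = -39°
rotate link 1 by -76°: θ ← -39° -76° = -115°
rotate link 1 by +76°: θ ← -115° +76° = -39°
rotate link 1 by +71°: θ ← -39° +71° = 32°
rotate link 1 by -37°: θ ← 32° -37° = -5°
crank pin P = (r cos θ, r sin θ) = (45.824956, -4.009164)
h = r sin θ − e = -4.009164 − 5 = -9.009164
x = r cos θ + √(L² − h²) = 45.824956 + 143.717901 = 189.542857

189.5429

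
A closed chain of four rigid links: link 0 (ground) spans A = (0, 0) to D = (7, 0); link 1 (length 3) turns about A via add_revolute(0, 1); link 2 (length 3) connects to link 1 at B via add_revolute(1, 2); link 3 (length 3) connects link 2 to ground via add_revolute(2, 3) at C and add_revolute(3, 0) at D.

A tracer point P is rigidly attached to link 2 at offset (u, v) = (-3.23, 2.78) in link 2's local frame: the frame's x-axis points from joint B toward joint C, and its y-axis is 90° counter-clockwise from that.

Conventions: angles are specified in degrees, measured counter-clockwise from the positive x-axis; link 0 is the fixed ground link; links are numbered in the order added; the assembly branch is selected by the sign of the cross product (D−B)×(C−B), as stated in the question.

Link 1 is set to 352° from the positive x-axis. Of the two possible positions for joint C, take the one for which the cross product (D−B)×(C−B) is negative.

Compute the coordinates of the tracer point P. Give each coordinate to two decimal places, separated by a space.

A=(0,0), D=(7.00,0)
B = A + 3.00·(cos352°, sin352°) = (2.9708, -0.4175)
|BD| = 4.0508
circle(B,3.00) ∩ circle(D,3.00): a=2.0254, h=2.2131
  candidates: C₊=(4.7573,1.9926) cross=8.965; C₋=(5.2135,-2.4101) cross=-8.965
  branch - wants cross < 0 → take C=(5.2135,-2.4101) (cross=-8.965)
ex = (C−B)/|BC| = (0.7476,-0.6642); ey = (0.6642,0.7476)
P = B + -3.23·ex + 2.78·ey = (2.4026,3.8060)

2.40 3.81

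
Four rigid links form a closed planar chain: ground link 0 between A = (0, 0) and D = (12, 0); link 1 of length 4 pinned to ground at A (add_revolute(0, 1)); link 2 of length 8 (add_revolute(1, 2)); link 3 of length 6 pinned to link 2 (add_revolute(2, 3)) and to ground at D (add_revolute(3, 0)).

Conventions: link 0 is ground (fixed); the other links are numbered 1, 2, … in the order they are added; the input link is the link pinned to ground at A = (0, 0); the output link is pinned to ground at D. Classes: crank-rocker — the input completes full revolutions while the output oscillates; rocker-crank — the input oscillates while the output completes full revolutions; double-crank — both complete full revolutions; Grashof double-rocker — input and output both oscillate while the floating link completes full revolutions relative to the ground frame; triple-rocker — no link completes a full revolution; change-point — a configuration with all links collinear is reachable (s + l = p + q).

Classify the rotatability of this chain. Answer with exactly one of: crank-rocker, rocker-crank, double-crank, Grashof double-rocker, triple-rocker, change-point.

lengths: ground=12, input=4, coupler=8, output=6
sorted: s=4 (shortest), l=12 (longest), p+q=14
s + l = 16 vs p + q = 14
s + l > p + q → non-Grashof → no link fully rotates → triple-rocker

triple-rocker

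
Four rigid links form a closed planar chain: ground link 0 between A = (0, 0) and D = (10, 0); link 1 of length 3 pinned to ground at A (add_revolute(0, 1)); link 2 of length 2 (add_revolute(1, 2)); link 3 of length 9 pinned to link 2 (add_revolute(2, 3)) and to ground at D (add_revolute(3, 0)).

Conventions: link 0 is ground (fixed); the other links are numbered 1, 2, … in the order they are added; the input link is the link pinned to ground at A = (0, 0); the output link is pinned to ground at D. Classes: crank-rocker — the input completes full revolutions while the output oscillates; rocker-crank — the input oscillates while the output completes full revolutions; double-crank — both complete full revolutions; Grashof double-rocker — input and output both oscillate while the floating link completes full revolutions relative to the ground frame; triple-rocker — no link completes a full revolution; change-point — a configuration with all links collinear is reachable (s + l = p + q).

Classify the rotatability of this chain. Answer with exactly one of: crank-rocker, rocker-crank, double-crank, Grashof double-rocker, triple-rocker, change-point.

lengths: ground=10, input=3, coupler=2, output=9
sorted: s=2 (shortest), l=10 (longest), p+q=12
s + l = 12 vs p + q = 12
s + l = p + q → change-point (collinear configuration reachable)

change-point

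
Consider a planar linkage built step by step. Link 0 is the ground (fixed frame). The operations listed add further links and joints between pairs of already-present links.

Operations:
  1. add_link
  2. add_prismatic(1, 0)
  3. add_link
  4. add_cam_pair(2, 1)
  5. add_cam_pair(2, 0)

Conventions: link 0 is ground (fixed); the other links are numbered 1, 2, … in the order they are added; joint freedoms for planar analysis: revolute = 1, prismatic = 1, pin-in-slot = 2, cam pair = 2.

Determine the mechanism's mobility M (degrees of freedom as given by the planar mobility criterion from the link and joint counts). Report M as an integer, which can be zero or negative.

link 0 = ground. State L|J1|J2 = 1|0|0
+link1  2|0|0
P(1,0) f=1→J1  2|1|0
+link2  3|1|0
C(2,1) f=2→J2  3|1|1
C(2,0) f=2→J2  3|1|2
M = 3(3−1)−2·1−2 = 6−2−2 = 2

M = 2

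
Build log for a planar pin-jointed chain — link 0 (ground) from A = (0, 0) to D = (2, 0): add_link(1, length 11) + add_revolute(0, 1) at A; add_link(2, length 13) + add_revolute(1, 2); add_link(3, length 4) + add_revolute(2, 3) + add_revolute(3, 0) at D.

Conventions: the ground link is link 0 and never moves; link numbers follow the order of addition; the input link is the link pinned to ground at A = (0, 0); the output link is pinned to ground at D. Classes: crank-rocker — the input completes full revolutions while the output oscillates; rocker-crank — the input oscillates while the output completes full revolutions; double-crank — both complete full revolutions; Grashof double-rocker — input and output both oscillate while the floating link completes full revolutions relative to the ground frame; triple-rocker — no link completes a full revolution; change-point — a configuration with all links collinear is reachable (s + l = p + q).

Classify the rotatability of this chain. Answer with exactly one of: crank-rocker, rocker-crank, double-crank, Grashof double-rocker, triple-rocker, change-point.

lengths: ground=2, input=11, coupler=13, output=4
sorted: s=2 (shortest), l=13 (longest), p+q=15
s + l = 15 vs p + q = 15
s + l = p + q → change-point (collinear configuration reachable)

change-point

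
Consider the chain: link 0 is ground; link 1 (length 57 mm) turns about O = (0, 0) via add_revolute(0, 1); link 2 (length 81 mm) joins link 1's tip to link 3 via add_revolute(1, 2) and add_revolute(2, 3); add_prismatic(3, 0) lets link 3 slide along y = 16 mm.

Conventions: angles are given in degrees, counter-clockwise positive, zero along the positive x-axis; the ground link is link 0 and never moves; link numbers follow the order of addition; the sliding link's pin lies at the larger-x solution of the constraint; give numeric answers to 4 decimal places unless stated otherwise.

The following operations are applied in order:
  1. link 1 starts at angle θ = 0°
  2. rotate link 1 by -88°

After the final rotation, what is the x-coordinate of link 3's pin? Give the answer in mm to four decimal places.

geometry: r = 57 mm, L = 81 mm, e = 16 mm; θ starts at 0°
rotate link 1 by -88°: θ ← 0° -88° = -88°
crank pin P = (r cos θ, r sin θ) = (1.989271, -56.965277)
h = r sin θ − e = -56.965277 − 16 = -72.965277
x = r cos θ + √(L² − h²) = 1.989271 + 35.171982 = 37.161254

37.1613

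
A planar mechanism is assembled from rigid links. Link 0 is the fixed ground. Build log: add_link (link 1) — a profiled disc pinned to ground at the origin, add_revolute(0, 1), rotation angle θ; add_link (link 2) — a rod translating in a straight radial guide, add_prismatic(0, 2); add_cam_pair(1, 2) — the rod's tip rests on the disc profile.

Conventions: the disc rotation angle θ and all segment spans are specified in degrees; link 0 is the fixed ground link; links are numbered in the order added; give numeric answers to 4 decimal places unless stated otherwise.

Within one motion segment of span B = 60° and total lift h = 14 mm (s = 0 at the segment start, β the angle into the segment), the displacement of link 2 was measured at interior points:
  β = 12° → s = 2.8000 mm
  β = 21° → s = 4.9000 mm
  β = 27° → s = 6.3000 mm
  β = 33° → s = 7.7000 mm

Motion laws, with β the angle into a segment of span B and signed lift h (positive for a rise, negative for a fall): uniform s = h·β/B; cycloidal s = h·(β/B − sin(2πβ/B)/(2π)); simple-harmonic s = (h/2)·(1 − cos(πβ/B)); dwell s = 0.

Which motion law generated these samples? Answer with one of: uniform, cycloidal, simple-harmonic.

candidates at β/B = r: uniform s = h·r (linear in β); cycloidal s = h·(r − sin(2πr)/(2π)); simple-harmonic s = (h/2)(1 − cos(πr))
β=12°: printed 2.8000 | uniform 2.8000, cycloidal 0.6809, simple-harmonic 1.3369
β=21°: printed 4.9000 | uniform 4.9000, cycloidal 3.0974, simple-harmonic 3.8221
β=27°: printed 6.3000 | uniform 6.3000, cycloidal 5.6115, simple-harmonic 5.9050
β=33°: printed 7.7000 | uniform 7.7000, cycloidal 8.3885, simple-harmonic 8.0950
only one law matches every sample → uniform

uniform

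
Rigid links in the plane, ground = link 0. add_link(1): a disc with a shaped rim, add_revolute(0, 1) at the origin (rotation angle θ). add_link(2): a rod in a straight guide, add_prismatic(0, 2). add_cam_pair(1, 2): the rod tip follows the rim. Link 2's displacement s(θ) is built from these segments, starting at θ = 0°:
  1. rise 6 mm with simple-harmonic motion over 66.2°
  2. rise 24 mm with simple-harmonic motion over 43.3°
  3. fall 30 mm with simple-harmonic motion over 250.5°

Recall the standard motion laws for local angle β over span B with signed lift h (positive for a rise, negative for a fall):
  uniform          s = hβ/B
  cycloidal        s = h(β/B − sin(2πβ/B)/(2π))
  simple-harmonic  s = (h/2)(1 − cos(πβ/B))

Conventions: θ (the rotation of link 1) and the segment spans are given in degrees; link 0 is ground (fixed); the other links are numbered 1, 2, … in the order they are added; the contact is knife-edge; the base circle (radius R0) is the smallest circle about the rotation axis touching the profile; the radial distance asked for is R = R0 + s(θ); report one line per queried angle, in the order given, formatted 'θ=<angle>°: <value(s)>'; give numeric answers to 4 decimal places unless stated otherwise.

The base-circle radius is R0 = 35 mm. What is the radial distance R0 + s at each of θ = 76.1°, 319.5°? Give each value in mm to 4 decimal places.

segment 1 (0° to 66.2°, simple-harmonic, h = 6) is passed completely: s = 0.0000 + (6) = 6.0000
θ = 76.1° falls in segment 2 (66.2° to 109.5°, simple-harmonic, h = 24): β = 76.1 − 66.2 = 9.9°, B = 43.3°; Δs = 24/2·(1 − cos(π·0.2286)) = 2.9648; s = 6.0000 + 2.9648 = 8.9648
segment 2 (66.2° to 109.5°, simple-harmonic, h = 24) is passed completely: s = 6.0000 + (24) = 30.0000
θ = 319.5° falls in segment 3 (109.5° to 360°, simple-harmonic, h = -30): β = 319.5 − 109.5 = 210°, B = 250.5°; Δs = -30/2·(1 − cos(π·0.8383)) = -28.1064; s = 30.0000 − 28.1064 = 1.8936
θ=76.1°: R = R0 + s = 35 + 8.9648 = 43.9648
θ=319.5°: R = R0 + s = 35 + 1.8936 = 36.8936

θ=76.1°: 43.9648
θ=319.5°: 36.8936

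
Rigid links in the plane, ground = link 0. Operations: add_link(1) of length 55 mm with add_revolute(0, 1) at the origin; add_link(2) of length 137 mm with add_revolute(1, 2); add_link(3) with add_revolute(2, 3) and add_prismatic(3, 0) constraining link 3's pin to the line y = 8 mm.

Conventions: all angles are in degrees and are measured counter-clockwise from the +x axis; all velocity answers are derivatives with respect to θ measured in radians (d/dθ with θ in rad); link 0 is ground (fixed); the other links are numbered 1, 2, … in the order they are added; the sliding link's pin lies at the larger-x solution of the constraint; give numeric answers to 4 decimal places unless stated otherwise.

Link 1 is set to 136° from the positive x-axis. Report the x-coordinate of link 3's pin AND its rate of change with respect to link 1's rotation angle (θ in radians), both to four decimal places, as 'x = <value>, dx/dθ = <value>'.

geometry: r = 55 mm, L = 137 mm, e = 8 mm
crank pin P = (r cos θ, r sin θ) = (-39.563689, 38.206210)
h = r sin θ − e = 38.206210 − 8 = 30.206210
x = r cos θ + √(L² − h²) = -39.563689 + 133.628533 = 94.064844
dx/dθ = −r sin θ − h·r cos θ/√(L² − h²) (θ in radians; h = 30.206210) = -29.262992

x = 94.0648, dx/dθ = -29.2630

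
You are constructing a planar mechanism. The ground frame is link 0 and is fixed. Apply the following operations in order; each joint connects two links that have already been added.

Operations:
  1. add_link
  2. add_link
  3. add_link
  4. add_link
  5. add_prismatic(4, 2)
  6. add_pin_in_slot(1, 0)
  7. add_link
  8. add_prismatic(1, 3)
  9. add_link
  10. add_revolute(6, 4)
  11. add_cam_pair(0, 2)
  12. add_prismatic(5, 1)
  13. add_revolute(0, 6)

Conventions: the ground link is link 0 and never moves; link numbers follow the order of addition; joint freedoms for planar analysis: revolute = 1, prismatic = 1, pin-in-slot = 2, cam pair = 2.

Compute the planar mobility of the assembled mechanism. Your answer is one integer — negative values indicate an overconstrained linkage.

link 0 = ground. State L|J1|J2 = 1|0|0
+link1  2|0|0
+link2  3|0|0
+link3  4|0|0
+link4  5|0|0
P(4,2) f=1→J1  5|1|0
PS(1,0) f=2→J2  5|1|1
+link5  6|1|1
P(1,3) f=1→J1  6|2|1
+link6  7|2|1
R(6,4) f=1→J1  7|3|1
C(0,2) f=2→J2  7|3|2
P(5,1) f=1→J1  7|4|2
R(0,6) f=1→J1  7|5|2
M = 3(7−1)−2·5−2 = 18−10−2 = 6

M = 6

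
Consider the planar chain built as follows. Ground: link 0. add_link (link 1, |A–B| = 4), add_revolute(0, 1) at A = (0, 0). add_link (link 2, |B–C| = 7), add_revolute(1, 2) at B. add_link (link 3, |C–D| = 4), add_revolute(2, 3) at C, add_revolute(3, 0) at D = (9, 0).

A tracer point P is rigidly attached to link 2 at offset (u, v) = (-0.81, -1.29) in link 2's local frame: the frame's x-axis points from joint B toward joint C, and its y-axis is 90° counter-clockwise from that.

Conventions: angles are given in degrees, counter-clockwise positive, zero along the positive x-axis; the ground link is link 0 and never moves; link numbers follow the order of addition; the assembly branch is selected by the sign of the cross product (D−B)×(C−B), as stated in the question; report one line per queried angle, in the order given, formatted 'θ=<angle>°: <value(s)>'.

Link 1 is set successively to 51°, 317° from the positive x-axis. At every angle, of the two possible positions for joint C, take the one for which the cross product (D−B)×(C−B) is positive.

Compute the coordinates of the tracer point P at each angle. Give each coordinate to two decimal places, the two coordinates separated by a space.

A=(0,0), D=(9.00,0)
θ=51°: B = A + 4.00·(cos51°, sin51°) = (2.5173, 3.1086)
θ=51°: |BD| = 7.1895
θ=51°: circle(B,7.00) ∩ circle(D,4.00): a=5.8898, h=3.7829
θ=51°:   candidates: C₊=(9.4637,3.9730) cross=27.197; C₋=(6.1924,-2.8491) cross=-27.197
θ=51°:   branch + wants cross > 0 → take C=(9.4637,3.9730) (cross=27.197)
θ=51°: ex = (C−B)/|BC| = (0.9923,0.1235); ey = (-0.1235,0.9923)
θ=51°: P = B + -0.81·ex + -1.29·ey = (1.8728,1.7284)
θ=317°: B = A + 4.00·(cos317°, sin317°) = (2.9254, -2.7280)
θ=317°: |BD| = 6.6590
θ=317°: circle(B,7.00) ∩ circle(D,4.00): a=5.8074, h=3.9083
θ=317°:   candidates: C₊=(6.6220,3.2164) cross=26.025; C₋=(9.8242,-3.9142) cross=-26.025
θ=317°:   branch + wants cross > 0 → take C=(6.6220,3.2164) (cross=26.025)
θ=317°: ex = (C−B)/|BC| = (0.5281,0.8492); ey = (-0.8492,0.5281)
θ=317°: P = B + -0.81·ex + -1.29·ey = (3.5931,-4.0971)

θ=51°: 1.87 1.73
θ=317°: 3.59 -4.10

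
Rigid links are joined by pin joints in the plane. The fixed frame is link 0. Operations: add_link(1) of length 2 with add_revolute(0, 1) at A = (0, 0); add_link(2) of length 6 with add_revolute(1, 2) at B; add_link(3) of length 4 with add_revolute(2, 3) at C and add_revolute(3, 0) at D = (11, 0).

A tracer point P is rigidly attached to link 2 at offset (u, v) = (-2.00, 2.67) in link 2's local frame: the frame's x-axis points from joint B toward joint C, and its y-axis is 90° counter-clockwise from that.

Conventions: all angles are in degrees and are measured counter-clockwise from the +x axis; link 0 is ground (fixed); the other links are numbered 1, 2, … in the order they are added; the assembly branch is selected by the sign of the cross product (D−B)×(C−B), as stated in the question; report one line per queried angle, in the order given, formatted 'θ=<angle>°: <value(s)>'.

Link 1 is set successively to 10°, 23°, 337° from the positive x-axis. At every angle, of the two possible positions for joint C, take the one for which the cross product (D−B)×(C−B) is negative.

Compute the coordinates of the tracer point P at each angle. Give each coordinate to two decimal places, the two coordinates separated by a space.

A=(0,0), D=(11.00,0)
θ=10°: B = A + 2.00·(cos10°, sin10°) = (1.9696, 0.3473)
θ=10°: |BD| = 9.0371
θ=10°: circle(B,6.00) ∩ circle(D,4.00): a=5.6251, h=2.0877
θ=10°:   candidates: C₊=(7.6708,2.2173) cross=18.867; C₋=(7.5103,-1.9550) cross=-18.867
θ=10°:   branch - wants cross < 0 → take C=(7.5103,-1.9550) (cross=-18.867)
θ=10°: ex = (C−B)/|BC| = (0.9234,-0.3837); ey = (0.3837,0.9234)
θ=10°: P = B + -2.00·ex + 2.67·ey = (1.1472,3.5803)
θ=23°: B = A + 2.00·(cos23°, sin23°) = (1.8410, 0.7815)
θ=23°: |BD| = 9.1923
θ=23°: circle(B,6.00) ∩ circle(D,4.00): a=5.6840, h=1.9215
θ=23°:   candidates: C₊=(7.6678,2.2128) cross=17.663; C₋=(7.3411,-1.6163) cross=-17.663
θ=23°:   branch - wants cross < 0 → take C=(7.3411,-1.6163) (cross=-17.663)
θ=23°: ex = (C−B)/|BC| = (0.9167,-0.3996); ey = (0.3996,0.9167)
θ=23°: P = B + -2.00·ex + 2.67·ey = (1.0746,4.0282)
θ=337°: B = A + 2.00·(cos337°, sin337°) = (1.8410, -0.7815)
θ=337°: |BD| = 9.1923
θ=337°: circle(B,6.00) ∩ circle(D,4.00): a=5.6840, h=1.9215
θ=337°:   candidates: C₊=(7.3411,1.6163) cross=17.663; C₋=(7.6678,-2.2128) cross=-17.663
θ=337°:   branch - wants cross < 0 → take C=(7.6678,-2.2128) (cross=-17.663)
θ=337°: ex = (C−B)/|BC| = (0.9711,-0.2386); ey = (0.2386,0.9711)
θ=337°: P = B + -2.00·ex + 2.67·ey = (0.5357,2.2886)

θ=10°: 1.15 3.58
θ=23°: 1.07 4.03
θ=337°: 0.54 2.29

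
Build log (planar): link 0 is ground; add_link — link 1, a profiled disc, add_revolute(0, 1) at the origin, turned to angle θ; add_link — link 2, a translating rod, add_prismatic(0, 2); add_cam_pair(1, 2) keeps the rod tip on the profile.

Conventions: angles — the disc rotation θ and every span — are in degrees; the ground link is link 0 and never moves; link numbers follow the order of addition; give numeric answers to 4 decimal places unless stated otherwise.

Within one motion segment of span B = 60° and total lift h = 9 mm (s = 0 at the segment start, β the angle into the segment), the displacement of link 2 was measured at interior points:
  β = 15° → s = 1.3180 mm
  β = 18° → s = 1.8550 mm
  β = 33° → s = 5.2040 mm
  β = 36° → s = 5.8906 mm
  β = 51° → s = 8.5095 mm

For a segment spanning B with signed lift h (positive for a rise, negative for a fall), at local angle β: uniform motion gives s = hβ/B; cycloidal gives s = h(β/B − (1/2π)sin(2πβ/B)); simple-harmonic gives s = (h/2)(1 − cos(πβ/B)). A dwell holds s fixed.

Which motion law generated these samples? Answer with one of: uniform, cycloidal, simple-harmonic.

candidates at β/B = r: uniform s = h·r (linear in β); cycloidal s = h·(r − sin(2πr)/(2π)); simple-harmonic s = (h/2)(1 − cos(πr))
β=15°: printed 1.3180 | uniform 2.2500, cycloidal 0.8176, simple-harmonic 1.3180
β=18°: printed 1.8550 | uniform 2.7000, cycloidal 1.3377, simple-harmonic 1.8550
β=33°: printed 5.2040 | uniform 4.9500, cycloidal 5.3926, simple-harmonic 5.2040
β=36°: printed 5.8906 | uniform 5.4000, cycloidal 6.2419, simple-harmonic 5.8906
β=51°: printed 8.5095 | uniform 7.6500, cycloidal 8.8088, simple-harmonic 8.5095
only one law matches every sample → simple-harmonic

simple-harmonic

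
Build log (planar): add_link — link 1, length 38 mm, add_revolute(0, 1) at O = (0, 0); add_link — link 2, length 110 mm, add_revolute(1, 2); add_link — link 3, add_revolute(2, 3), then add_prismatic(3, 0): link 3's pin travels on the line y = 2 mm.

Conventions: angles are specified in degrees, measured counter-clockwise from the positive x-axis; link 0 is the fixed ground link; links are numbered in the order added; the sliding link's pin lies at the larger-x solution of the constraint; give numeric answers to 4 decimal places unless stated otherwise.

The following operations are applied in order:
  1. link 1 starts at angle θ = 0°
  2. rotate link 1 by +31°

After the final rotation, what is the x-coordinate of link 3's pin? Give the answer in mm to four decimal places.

geometry: r = 38 mm, L = 110 mm, e = 2 mm; θ starts at 0°
rotate link 1 by +31°: θ ← 0° +31° = 31°
crank pin P = (r cos θ, r sin θ) = (32.572357, 19.571447)
h = r sin θ − e = 19.571447 − 2 = 17.571447
x = r cos θ + √(L² − h²) = 32.572357 + 108.587496 = 141.159853

141.1599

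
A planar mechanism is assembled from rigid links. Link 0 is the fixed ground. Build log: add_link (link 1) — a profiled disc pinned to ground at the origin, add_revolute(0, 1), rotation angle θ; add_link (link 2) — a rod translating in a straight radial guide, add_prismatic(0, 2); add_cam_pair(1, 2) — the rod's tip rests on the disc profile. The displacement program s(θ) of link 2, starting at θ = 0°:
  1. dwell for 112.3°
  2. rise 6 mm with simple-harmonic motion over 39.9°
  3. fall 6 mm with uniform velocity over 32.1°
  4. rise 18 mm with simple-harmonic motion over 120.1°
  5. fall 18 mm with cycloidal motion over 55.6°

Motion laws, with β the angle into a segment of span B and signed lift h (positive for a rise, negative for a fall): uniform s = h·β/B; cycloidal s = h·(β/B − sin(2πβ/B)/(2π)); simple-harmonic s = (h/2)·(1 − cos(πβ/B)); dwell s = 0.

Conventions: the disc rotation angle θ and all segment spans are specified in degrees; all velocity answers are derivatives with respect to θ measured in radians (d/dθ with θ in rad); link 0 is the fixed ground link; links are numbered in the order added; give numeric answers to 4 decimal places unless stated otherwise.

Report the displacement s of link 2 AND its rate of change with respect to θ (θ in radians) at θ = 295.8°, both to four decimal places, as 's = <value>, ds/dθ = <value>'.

seg 1 [0°–112.3°] dwell: s stays 0.0000
seg 2 [112.3°–152.2°] simple-harmonic, h=6: full span → s += 6 → s = 6.0000
seg 3 [152.2°–184.3°] uniform, h=-6: full span → s += -6 → s = 0.0000
seg 4 [184.3°–304.4°] simple-harmonic, h=18: θ=295.8° here. β=111.5, B=120.1. 18/2·(1 − cos(π·0.9284)) = 17.7732 → s = 17.7732
velocity in seg [184.3°–304.4°] (simple-harmonic), θ in radians: β = 111.5° = 1.9460 rad, B = 120.1° = 2.0961 rad; ds/dθ = (πh/(2B)) sin(πβ/B) = (π·18/(2·2.0961)) sin(π·0.9284) = 3.008902 mm/rad

s = 17.7732, ds/dθ = 3.0089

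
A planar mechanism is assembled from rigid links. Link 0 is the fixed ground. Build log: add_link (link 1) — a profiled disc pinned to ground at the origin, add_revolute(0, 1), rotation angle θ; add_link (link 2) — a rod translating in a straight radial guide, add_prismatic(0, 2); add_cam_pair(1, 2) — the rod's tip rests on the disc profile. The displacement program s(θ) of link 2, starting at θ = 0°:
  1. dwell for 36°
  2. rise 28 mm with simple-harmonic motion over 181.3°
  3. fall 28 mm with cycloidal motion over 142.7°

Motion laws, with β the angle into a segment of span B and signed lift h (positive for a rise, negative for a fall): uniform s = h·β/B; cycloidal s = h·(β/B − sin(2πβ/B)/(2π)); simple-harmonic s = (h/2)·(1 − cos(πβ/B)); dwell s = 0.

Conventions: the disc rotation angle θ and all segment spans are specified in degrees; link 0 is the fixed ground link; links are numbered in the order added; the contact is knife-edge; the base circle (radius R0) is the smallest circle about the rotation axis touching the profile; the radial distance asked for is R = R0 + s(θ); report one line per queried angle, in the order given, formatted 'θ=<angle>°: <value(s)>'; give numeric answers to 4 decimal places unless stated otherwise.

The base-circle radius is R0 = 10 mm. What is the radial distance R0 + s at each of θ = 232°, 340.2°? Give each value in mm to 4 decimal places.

seg 1 [0°–36°] dwell: s stays 0.0000
seg 2 [36°–217.3°] simple-harmonic, h=28: full span → s += 28 → s = 28.0000
seg 3 [217.3°–360°] cycloidal, h=-28: θ=232° here. β=14.7, B=142.7. -28·(0.1030 − sin(2π·0.1030)/(2π)) = -0.1972 → s = 27.8028
seg 3 [217.3°–360°] cycloidal, h=-28: θ=340.2° here. β=122.9, B=142.7. -28·(0.8612 − sin(2π·0.8612)/(2π)) = -27.5262 → s = 0.4738
θ=232°: R = R0 + s = 10 + 27.8028 = 37.8028
θ=340.2°: R = R0 + s = 10 + 0.4738 = 10.4738

θ=232°: 37.8028
θ=340.2°: 10.4738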